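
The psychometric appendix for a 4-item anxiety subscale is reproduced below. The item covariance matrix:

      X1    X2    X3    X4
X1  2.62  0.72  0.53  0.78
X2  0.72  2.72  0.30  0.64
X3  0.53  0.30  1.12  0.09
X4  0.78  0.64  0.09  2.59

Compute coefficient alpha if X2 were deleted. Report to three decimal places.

Remaining items: X1, X3, X4 (k = 3).
Σσ²ᵢ = 2.62 + 1.12 + 2.59 = 6.33
σ²_total = 6.33 + 2 × 1.40 = 9.13
α (item deleted) = (3/2)·(1 − 6.33/9.13) = 0.460

α = 0.460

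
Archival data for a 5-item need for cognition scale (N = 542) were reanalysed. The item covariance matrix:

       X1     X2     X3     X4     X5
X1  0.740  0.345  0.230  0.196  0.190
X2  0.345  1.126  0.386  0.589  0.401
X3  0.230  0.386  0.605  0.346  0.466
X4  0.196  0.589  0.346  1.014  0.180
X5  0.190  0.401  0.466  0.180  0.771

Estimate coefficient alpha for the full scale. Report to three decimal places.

coefficient alpha = 0.763

sum of item variances = 0.740 + 1.126 + 0.605 + 1.014 + 0.771 = 4.256
Sum of off-diagonal covariances = 3.329
Var(T) = 4.256 + 2 × 3.329 = 10.914
α = (k/(k−1))·(1 − sum of item variances/Var(T)) = (5/4)·(1 − 4.256/10.914) = 0.763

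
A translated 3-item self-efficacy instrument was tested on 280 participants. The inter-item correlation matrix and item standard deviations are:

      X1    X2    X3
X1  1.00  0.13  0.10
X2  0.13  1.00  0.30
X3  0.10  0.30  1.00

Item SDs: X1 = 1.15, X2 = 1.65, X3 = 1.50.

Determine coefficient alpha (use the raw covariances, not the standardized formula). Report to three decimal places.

α = 0.404

Σσ²ᵢ = 1.15² + 1.65² + 1.50² = 6.2950
Covariances σ_ij = r_ij · s_i · s_j:
  σ(X1,X2) = 0.13 × 1.15 × 1.65 = 0.2467
  σ(X1,X3) = 0.10 × 1.15 × 1.50 = 0.1725
  σ(X2,X3) = 0.30 × 1.65 × 1.50 = 0.7425
σ²_T = Σσ²ᵢ + 2·Σσ_ij = 6.2950 + 2 × 1.1617 = 8.6184
α = (3/2)·(1 − 6.2950/8.6184) = 0.404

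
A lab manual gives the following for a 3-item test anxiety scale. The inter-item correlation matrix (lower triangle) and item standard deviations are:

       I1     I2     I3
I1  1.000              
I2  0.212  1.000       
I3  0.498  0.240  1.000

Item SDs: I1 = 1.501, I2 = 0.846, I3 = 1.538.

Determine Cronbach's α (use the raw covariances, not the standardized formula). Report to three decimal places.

Σσ²ᵢ = 1.501² + 0.846² + 1.538² = 5.3342
Covariances σ_ij = r_ij · s_i · s_j:
  σ(I1,I2) = 0.212 × 1.501 × 0.846 = 0.2692
  σ(I1,I3) = 0.498 × 1.501 × 1.538 = 1.1497
  σ(I2,I3) = 0.240 × 0.846 × 1.538 = 0.3123
σ²_T = Σσ²ᵢ + 2·Σσ_ij = 5.3342 + 2 × 1.7312 = 8.7966
α = (3/2)·(1 − 5.3342/8.7966) = 0.590

Cronbach's α = 0.590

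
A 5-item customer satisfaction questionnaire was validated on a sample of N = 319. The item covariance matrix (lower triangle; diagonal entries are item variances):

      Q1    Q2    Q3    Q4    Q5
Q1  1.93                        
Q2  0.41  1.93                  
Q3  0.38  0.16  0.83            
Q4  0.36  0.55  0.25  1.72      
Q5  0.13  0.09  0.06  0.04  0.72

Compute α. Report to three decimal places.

α = 0.507

ΣVar(i) = 1.93 + 1.93 + 0.83 + 1.72 + 0.72 = 7.13
Sum of the distinct covariances = 2.43
total variance = 7.13 + 2 × 2.43 = 11.99
α = (k/(k−1))·(1 − ΣVar(i)/total variance) = (5/4)·(1 − 7.13/11.99) = 0.507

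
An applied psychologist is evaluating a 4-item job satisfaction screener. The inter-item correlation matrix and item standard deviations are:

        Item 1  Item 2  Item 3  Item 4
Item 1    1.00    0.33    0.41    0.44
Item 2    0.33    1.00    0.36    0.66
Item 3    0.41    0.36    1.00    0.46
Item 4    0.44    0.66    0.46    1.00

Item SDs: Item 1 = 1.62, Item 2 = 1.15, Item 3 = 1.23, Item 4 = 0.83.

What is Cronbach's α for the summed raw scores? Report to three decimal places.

Σσ²ᵢ = 1.62² + 1.15² + 1.23² + 0.83² = 6.1487
Covariances σ_ij = r_ij · s_i · s_j:
  σ(Item 1,Item 2) = 0.33 × 1.62 × 1.15 = 0.6148
  σ(Item 1,Item 3) = 0.41 × 1.62 × 1.23 = 0.8170
  σ(Item 1,Item 4) = 0.44 × 1.62 × 0.83 = 0.5916
  σ(Item 2,Item 3) = 0.36 × 1.15 × 1.23 = 0.5092
  σ(Item 2,Item 4) = 0.66 × 1.15 × 0.83 = 0.6300
  σ(Item 3,Item 4) = 0.46 × 1.23 × 0.83 = 0.4696
σ²_T = Σσ²ᵢ + 2·Σσ_ij = 6.1487 + 2 × 3.6322 = 13.4131
α = (4/3)·(1 − 6.1487/13.4131) = 0.722

α = 0.722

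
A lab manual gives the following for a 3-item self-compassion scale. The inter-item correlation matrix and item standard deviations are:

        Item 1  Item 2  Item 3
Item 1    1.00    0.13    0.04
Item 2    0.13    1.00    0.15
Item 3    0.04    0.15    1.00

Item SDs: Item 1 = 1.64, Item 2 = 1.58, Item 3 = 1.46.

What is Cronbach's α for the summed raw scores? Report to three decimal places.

Cronbach's α = 0.263

Σσ²ᵢ = 1.64² + 1.58² + 1.46² = 7.3176
Covariances σ_ij = r_ij · s_i · s_j:
  σ(Item 1,Item 2) = 0.13 × 1.64 × 1.58 = 0.3369
  σ(Item 1,Item 3) = 0.04 × 1.64 × 1.46 = 0.0958
  σ(Item 2,Item 3) = 0.15 × 1.58 × 1.46 = 0.3460
σ²_T = Σσ²ᵢ + 2·Σσ_ij = 7.3176 + 2 × 0.7787 = 8.8750
α = (3/2)·(1 − 7.3176/8.8750) = 0.263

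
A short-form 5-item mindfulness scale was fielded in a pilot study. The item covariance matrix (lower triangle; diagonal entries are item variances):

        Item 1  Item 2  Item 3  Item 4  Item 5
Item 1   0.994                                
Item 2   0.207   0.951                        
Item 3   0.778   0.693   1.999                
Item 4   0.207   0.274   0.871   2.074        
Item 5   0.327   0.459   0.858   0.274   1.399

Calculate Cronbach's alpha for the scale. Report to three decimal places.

α = 0.714

ΣVar(i) = 0.994 + 0.951 + 1.999 + 2.074 + 1.399 = 7.417
Sum of the distinct covariances = 4.948
σ²_T = 7.417 + 2 × 4.948 = 17.313
α = (k/(k−1))·(1 − ΣVar(i)/σ²_T) = (5/4)·(1 − 7.417/17.313) = 0.714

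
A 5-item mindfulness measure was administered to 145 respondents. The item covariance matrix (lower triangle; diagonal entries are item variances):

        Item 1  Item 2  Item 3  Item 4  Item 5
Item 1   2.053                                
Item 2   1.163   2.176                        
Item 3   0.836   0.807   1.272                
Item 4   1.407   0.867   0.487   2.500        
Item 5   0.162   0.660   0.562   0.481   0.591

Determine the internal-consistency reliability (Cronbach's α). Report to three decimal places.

Σσᵢ² = 2.053 + 2.176 + 1.272 + 2.500 + 0.591 = 8.592
Σ_{i<j} σ_ij = 7.432
σ²_total = 8.592 + 2 × 7.432 = 23.456
α = (k/(k−1))·(1 − Σσᵢ²/σ²_total) = (5/4)·(1 − 8.592/23.456) = 0.792

Cronbach's α = 0.792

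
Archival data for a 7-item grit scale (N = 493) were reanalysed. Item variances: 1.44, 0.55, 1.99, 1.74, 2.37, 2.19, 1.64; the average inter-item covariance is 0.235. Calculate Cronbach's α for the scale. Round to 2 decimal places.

sum of item variances = 1.44 + 0.55 + 1.99 + 1.74 + 2.37 + 2.19 + 1.64 = 11.92
Sum of the 21 distinct covariances = 21 × 0.235 = 4.935
Var(T) = sum of item variances + 2·Σcov = 11.92 + 2 × 4.935 = 21.790
α = (7/6)·(1 − 11.92/21.790) = 0.53

α = 0.53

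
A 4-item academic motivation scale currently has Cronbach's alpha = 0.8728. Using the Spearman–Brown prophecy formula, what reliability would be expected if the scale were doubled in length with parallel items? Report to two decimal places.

predicted reliability = 0.93

Length factor m = 2
α' = m·α / (1 + (m−1)·α)
   = 2 × 0.8728 / (1 + (2 − 1) × 0.8728)
   = 1.7456 / 1.8728 = 0.93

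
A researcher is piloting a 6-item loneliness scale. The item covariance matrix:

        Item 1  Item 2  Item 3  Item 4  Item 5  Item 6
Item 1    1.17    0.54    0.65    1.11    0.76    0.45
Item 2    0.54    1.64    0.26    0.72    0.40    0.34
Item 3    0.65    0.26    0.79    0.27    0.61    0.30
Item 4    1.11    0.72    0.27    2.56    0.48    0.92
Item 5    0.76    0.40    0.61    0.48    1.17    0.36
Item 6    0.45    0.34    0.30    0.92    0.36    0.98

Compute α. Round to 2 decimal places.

sum of item variances = 1.17 + 1.64 + 0.79 + 2.56 + 1.17 + 0.98 = 8.31
Σ_{i<j} σ_ij = 8.17
total variance = 8.31 + 2 × 8.17 = 24.65
α = (k/(k−1))·(1 − sum of item variances/total variance) = (6/5)·(1 − 8.31/24.65) = 0.80

α = 0.80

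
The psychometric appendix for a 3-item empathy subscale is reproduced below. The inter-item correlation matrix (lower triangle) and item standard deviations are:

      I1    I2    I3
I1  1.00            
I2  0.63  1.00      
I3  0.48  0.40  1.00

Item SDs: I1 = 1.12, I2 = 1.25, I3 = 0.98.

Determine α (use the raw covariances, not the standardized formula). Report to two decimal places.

α = 0.75

Σσ²ᵢ = 1.12² + 1.25² + 0.98² = 3.7773
Covariances σ_ij = r_ij · s_i · s_j:
  σ(I1,I2) = 0.63 × 1.12 × 1.25 = 0.8820
  σ(I1,I3) = 0.48 × 1.12 × 0.98 = 0.5268
  σ(I2,I3) = 0.40 × 1.25 × 0.98 = 0.4900
σ²_T = Σσ²ᵢ + 2·Σσ_ij = 3.7773 + 2 × 1.8988 = 7.5749
α = (3/2)·(1 − 3.7773/7.5749) = 0.75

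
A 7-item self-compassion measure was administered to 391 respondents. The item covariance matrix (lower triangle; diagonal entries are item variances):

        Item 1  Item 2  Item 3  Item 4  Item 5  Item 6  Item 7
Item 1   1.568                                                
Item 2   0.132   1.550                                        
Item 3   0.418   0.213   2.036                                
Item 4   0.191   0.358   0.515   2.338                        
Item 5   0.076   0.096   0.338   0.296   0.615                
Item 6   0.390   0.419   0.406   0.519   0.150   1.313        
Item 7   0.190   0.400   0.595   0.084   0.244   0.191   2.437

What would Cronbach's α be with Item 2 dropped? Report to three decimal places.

Remaining items: Item 1, Item 3, Item 4, Item 5, Item 6, Item 7 (k = 6).
Σσ²ᵢ = 1.568 + 2.036 + 2.338 + 0.615 + 1.313 + 2.437 = 10.307
Var(T) = 10.307 + 2 × 4.603 = 19.513
α (item deleted) = (6/5)·(1 − 10.307/19.513) = 0.566

α = 0.566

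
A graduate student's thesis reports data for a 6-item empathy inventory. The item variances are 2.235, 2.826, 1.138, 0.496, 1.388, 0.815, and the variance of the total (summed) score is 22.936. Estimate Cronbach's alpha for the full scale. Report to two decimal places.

Σσᵢ² = 2.235 + 2.826 + 1.138 + 0.496 + 1.388 + 0.815 = 8.898
α = (k/(k−1))·(1 − Σσᵢ²/σ²_T) = (6/5)·(1 − 8.898/22.936) = 0.73

α = 0.73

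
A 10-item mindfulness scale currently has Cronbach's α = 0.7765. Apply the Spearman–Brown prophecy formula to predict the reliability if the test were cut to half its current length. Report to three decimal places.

predicted reliability = 0.635

Length factor m = 1/2
α' = m·α / (1 − (1−m)·α)
   = 1/2 × 0.7765 / (1 − (1 − 1/2) × 0.7765)
   = 0.3882 / 0.6118 = 0.635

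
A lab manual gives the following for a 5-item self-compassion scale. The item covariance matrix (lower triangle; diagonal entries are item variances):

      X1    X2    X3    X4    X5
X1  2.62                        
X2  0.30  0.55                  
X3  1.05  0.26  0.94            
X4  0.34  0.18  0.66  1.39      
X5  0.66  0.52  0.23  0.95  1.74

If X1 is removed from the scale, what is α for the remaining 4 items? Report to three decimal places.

Remaining items: X2, X3, X4, X5 (k = 4).
sum of item variances = 0.55 + 0.94 + 1.39 + 1.74 = 4.62
σ²_T = 4.62 + 2 × 2.80 = 10.22
α (item deleted) = (4/3)·(1 − 4.62/10.22) = 0.731

α = 0.731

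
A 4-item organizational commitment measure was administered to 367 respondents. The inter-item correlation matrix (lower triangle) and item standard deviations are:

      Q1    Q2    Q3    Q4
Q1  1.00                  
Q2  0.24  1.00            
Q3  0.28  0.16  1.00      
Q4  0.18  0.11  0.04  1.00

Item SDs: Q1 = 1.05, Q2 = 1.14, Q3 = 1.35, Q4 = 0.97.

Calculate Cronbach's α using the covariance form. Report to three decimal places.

α = 0.444

Σσ²ᵢ = 1.05² + 1.14² + 1.35² + 0.97² = 5.1655
Covariances σ_ij = r_ij · s_i · s_j:
  σ(Q1,Q2) = 0.24 × 1.05 × 1.14 = 0.2873
  σ(Q1,Q3) = 0.28 × 1.05 × 1.35 = 0.3969
  σ(Q1,Q4) = 0.18 × 1.05 × 0.97 = 0.1833
  σ(Q2,Q3) = 0.16 × 1.14 × 1.35 = 0.2462
  σ(Q2,Q4) = 0.11 × 1.14 × 0.97 = 0.1216
  σ(Q3,Q4) = 0.04 × 1.35 × 0.97 = 0.0524
σ²_T = Σσ²ᵢ + 2·Σσ_ij = 5.1655 + 2 × 1.2877 = 7.7409
α = (4/3)·(1 − 5.1655/7.7409) = 0.444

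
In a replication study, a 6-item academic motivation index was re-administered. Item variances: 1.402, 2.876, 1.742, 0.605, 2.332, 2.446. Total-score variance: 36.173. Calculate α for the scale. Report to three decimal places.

α = 0.822

Σσᵢ² = 1.402 + 2.876 + 1.742 + 0.605 + 2.332 + 2.446 = 11.403
α = (k/(k−1))·(1 − Σσᵢ²/σ²_T) = (6/5)·(1 − 11.403/36.173) = 0.822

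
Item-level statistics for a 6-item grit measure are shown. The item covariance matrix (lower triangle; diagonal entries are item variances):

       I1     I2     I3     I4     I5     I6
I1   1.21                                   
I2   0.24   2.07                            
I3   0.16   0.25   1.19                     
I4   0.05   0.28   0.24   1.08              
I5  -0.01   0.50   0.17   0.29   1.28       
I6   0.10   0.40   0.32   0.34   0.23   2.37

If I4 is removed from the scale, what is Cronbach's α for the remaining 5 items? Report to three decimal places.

Remaining items: I1, I2, I3, I5, I6 (k = 5).
Σσᵢ² = 1.21 + 2.07 + 1.19 + 1.28 + 2.37 = 8.12
σ²_total = 8.12 + 2 × 2.36 = 12.84
α (item deleted) = (5/4)·(1 − 8.12/12.84) = 0.460

α = 0.460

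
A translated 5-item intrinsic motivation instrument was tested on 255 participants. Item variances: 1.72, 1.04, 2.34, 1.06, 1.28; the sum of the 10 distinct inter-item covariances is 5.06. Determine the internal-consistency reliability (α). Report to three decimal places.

α = 0.720

ΣVar(i) = 1.72 + 1.04 + 2.34 + 1.06 + 1.28 = 7.44
Sum of distinct covariances = 5.06
total variance = ΣVar(i) + 2·Σcov = 7.44 + 2 × 5.06 = 17.56
α = (5/4)·(1 − 7.44/17.56) = 0.720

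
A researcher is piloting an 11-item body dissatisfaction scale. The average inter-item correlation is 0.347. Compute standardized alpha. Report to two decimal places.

Standardized α = k·r̄ / (1 + (k−1)·r̄) = 11 × 0.347 / (1 + 10 × 0.347)
  = 3.8170 / 4.4700 = 0.85

α = 0.85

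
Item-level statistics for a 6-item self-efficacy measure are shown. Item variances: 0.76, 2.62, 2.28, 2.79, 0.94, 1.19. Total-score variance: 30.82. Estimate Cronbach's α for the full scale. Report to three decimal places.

Σσ²ᵢ = 0.76 + 2.62 + 2.28 + 2.79 + 0.94 + 1.19 = 10.58
α = (k/(k−1))·(1 − Σσ²ᵢ/total variance) = (6/5)·(1 − 10.58/30.82) = 0.788

α = 0.788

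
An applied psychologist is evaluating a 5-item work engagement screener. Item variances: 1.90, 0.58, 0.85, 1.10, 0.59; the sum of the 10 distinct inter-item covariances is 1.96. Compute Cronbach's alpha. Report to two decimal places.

ΣVar(i) = 1.90 + 0.58 + 0.85 + 1.10 + 0.59 = 5.02
Sum of distinct covariances = 1.96
σ²_T = ΣVar(i) + 2·Σcov = 5.02 + 2 × 1.96 = 8.94
α = (5/4)·(1 − 5.02/8.94) = 0.55

Cronbach's alpha = 0.55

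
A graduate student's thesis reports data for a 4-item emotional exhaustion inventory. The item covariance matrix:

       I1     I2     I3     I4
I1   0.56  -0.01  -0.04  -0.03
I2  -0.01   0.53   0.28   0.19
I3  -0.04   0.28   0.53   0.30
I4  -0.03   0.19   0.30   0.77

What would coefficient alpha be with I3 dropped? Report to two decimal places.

Remaining items: I1, I2, I4 (k = 3).
Σσᵢ² = 0.56 + 0.53 + 0.77 = 1.86
σ²_total = 1.86 + 2 × 0.15 = 2.16
α (item deleted) = (3/2)·(1 − 1.86/2.16) = 0.21

α = 0.21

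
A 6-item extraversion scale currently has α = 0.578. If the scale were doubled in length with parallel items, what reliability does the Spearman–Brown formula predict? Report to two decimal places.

Length factor m = 2
α' = m·α / (1 + (m−1)·α)
   = 2 × 0.578 / (1 + (2 − 1) × 0.578)
   = 1.1560 / 1.5780 = 0.73

predicted reliability = 0.73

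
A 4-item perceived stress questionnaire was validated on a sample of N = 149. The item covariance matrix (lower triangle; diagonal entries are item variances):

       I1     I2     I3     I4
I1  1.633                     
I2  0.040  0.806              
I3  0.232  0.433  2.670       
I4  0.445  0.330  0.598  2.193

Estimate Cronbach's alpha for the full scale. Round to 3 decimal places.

α = 0.484

Σσᵢ² = 1.633 + 0.806 + 2.670 + 2.193 = 7.302
Σ_{i<j} σ_ij = 2.078
total variance = 7.302 + 2 × 2.078 = 11.458
α = (k/(k−1))·(1 − Σσᵢ²/total variance) = (4/3)·(1 − 7.302/11.458) = 0.484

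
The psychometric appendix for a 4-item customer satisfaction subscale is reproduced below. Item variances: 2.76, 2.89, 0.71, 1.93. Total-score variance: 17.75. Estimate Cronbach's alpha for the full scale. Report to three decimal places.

α = 0.711

sum of item variances = 2.76 + 2.89 + 0.71 + 1.93 = 8.29
α = (k/(k−1))·(1 − sum of item variances/σ²_T) = (4/3)·(1 − 8.29/17.75) = 0.711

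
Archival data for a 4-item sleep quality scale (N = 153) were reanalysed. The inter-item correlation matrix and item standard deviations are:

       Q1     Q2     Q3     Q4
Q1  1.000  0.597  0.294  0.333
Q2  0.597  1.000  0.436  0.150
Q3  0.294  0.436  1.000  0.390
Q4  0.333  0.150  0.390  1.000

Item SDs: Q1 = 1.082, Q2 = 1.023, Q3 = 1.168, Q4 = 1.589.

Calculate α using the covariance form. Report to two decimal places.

α = 0.67

Σσ²ᵢ = 1.082² + 1.023² + 1.168² + 1.589² = 6.1064
Covariances σ_ij = r_ij · s_i · s_j:
  σ(Q1,Q2) = 0.597 × 1.082 × 1.023 = 0.6608
  σ(Q1,Q3) = 0.294 × 1.082 × 1.168 = 0.3716
  σ(Q1,Q4) = 0.333 × 1.082 × 1.589 = 0.5725
  σ(Q2,Q3) = 0.436 × 1.023 × 1.168 = 0.5210
  σ(Q2,Q4) = 0.150 × 1.023 × 1.589 = 0.2438
  σ(Q3,Q4) = 0.390 × 1.168 × 1.589 = 0.7238
σ²_T = Σσ²ᵢ + 2·Σσ_ij = 6.1064 + 2 × 3.0935 = 12.2934
α = (4/3)·(1 − 6.1064/12.2934) = 0.67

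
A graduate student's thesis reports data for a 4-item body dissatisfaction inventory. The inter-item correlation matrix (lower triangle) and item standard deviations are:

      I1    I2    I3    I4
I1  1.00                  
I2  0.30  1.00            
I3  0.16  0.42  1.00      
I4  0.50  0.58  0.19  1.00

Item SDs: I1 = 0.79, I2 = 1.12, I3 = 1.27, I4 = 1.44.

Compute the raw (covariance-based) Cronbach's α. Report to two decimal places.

α = 0.68

Σσ²ᵢ = 0.79² + 1.12² + 1.27² + 1.44² = 5.5650
Covariances σ_ij = r_ij · s_i · s_j:
  σ(I1,I2) = 0.30 × 0.79 × 1.12 = 0.2654
  σ(I1,I3) = 0.16 × 0.79 × 1.27 = 0.1605
  σ(I1,I4) = 0.50 × 0.79 × 1.44 = 0.5688
  σ(I2,I3) = 0.42 × 1.12 × 1.27 = 0.5974
  σ(I2,I4) = 0.58 × 1.12 × 1.44 = 0.9354
  σ(I3,I4) = 0.19 × 1.27 × 1.44 = 0.3475
σ²_T = Σσ²ᵢ + 2·Σσ_ij = 5.5650 + 2 × 2.8750 = 11.3150
α = (4/3)·(1 − 5.5650/11.3150) = 0.68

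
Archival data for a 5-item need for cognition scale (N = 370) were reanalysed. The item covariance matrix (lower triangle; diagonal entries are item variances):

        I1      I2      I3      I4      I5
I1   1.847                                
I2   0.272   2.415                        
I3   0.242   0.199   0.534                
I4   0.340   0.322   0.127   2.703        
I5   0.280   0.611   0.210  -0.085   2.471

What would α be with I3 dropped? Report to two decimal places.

Remaining items: I1, I2, I4, I5 (k = 4).
ΣVar(i) = 1.847 + 2.415 + 2.703 + 2.471 = 9.436
Var(T) = 9.436 + 2 × 1.740 = 12.916
α (item deleted) = (4/3)·(1 − 9.436/12.916) = 0.36

α = 0.36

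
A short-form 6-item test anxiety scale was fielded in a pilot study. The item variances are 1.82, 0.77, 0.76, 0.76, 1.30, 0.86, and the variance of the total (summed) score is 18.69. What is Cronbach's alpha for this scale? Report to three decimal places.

α = 0.797

Σσᵢ² = 1.82 + 0.77 + 0.76 + 0.76 + 1.30 + 0.86 = 6.27
α = (k/(k−1))·(1 − Σσᵢ²/Var(T)) = (6/5)·(1 − 6.27/18.69) = 0.797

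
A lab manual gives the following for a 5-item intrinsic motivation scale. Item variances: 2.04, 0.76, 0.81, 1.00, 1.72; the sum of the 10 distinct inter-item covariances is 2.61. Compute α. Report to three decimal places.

α = 0.565

Σσ²ᵢ = 2.04 + 0.76 + 0.81 + 1.00 + 1.72 = 6.33
Sum of distinct covariances = 2.61
Var(T) = Σσ²ᵢ + 2·Σcov = 6.33 + 2 × 2.61 = 11.55
α = (5/4)·(1 − 6.33/11.55) = 0.565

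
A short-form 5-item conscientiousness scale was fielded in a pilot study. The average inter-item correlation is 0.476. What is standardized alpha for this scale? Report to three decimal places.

Standardized α = k·r̄ / (1 + (k−1)·r̄) = 5 × 0.476 / (1 + 4 × 0.476)
  = 2.3800 / 2.9040 = 0.820

α = 0.820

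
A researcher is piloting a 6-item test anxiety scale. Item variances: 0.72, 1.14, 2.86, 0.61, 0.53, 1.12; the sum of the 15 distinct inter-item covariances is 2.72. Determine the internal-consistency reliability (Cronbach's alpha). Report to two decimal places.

Σσ²ᵢ = 0.72 + 1.14 + 2.86 + 0.61 + 0.53 + 1.12 = 6.98
Sum of distinct covariances = 2.72
Var(T) = Σσ²ᵢ + 2·Σcov = 6.98 + 2 × 2.72 = 12.42
α = (6/5)·(1 − 6.98/12.42) = 0.53

Cronbach's alpha = 0.53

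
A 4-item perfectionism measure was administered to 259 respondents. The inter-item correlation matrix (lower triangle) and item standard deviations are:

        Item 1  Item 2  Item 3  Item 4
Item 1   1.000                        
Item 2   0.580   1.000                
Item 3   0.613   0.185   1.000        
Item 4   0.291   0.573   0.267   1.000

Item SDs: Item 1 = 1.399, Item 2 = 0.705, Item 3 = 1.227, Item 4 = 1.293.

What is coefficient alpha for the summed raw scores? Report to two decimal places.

Σσ²ᵢ = 1.399² + 0.705² + 1.227² + 1.293² = 5.6316
Covariances σ_ij = r_ij · s_i · s_j:
  σ(Item 1,Item 2) = 0.580 × 1.399 × 0.705 = 0.5721
  σ(Item 1,Item 3) = 0.613 × 1.399 × 1.227 = 1.0523
  σ(Item 1,Item 4) = 0.291 × 1.399 × 1.293 = 0.5264
  σ(Item 2,Item 3) = 0.185 × 0.705 × 1.227 = 0.1600
  σ(Item 2,Item 4) = 0.573 × 0.705 × 1.293 = 0.5223
  σ(Item 3,Item 4) = 0.267 × 1.227 × 1.293 = 0.4236
σ²_T = Σσ²ᵢ + 2·Σσ_ij = 5.6316 + 2 × 3.2567 = 12.1450
α = (4/3)·(1 − 5.6316/12.1450) = 0.72

α = 0.72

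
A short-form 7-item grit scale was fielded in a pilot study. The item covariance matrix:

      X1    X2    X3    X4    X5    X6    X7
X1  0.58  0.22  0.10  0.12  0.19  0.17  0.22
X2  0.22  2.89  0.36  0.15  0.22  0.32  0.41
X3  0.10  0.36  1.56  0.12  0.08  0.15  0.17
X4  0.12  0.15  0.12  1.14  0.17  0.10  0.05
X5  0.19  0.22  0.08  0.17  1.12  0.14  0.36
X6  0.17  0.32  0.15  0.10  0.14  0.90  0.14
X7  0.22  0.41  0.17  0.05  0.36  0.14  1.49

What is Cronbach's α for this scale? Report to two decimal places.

ΣVar(i) = 0.58 + 2.89 + 1.56 + 1.14 + 1.12 + 0.90 + 1.49 = 9.68
Σ_{i<j} σ_ij = 3.96
Var(T) = 9.68 + 2 × 3.96 = 17.60
α = (k/(k−1))·(1 − ΣVar(i)/Var(T)) = (7/6)·(1 − 9.68/17.60) = 0.53

α = 0.53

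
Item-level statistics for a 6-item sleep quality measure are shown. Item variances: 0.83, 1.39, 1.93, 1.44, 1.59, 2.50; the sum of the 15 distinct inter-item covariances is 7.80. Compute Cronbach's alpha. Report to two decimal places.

α = 0.74

ΣVar(i) = 0.83 + 1.39 + 1.93 + 1.44 + 1.59 + 2.50 = 9.68
Sum of distinct covariances = 7.80
σ²_total = ΣVar(i) + 2·Σcov = 9.68 + 2 × 7.80 = 25.28
α = (6/5)·(1 − 9.68/25.28) = 0.74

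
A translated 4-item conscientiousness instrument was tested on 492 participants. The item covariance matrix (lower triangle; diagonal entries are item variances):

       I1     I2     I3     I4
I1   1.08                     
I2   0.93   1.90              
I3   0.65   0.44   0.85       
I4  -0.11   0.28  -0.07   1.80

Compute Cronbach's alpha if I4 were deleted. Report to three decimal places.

α = 0.770

Remaining items: I1, I2, I3 (k = 3).
Σσᵢ² = 1.08 + 1.90 + 0.85 = 3.83
σ²_total = 3.83 + 2 × 2.02 = 7.87
α (item deleted) = (3/2)·(1 − 3.83/7.87) = 0.770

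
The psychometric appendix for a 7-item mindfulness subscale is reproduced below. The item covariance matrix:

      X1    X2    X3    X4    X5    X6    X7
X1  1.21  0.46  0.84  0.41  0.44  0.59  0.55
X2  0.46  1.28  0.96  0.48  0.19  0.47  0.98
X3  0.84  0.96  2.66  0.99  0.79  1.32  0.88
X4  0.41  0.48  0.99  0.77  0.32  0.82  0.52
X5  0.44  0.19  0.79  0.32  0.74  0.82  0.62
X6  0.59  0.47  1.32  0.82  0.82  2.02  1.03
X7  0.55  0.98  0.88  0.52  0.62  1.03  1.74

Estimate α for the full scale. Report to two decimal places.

α = 0.86

ΣVar(i) = 1.21 + 1.28 + 2.66 + 0.77 + 0.74 + 2.02 + 1.74 = 10.42
Sum of the distinct covariances = 14.48
total variance = 10.42 + 2 × 14.48 = 39.38
α = (k/(k−1))·(1 − ΣVar(i)/total variance) = (7/6)·(1 − 10.42/39.38) = 0.86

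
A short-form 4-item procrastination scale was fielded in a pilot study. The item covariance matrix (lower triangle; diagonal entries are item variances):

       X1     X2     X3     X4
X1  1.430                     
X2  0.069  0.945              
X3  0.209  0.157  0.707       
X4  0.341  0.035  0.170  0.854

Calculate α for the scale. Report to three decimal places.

Σσᵢ² = 1.430 + 0.945 + 0.707 + 0.854 = 3.936
Sum of off-diagonal covariances = 0.981
total variance = 3.936 + 2 × 0.981 = 5.898
α = (k/(k−1))·(1 − Σσᵢ²/total variance) = (4/3)·(1 − 3.936/5.898) = 0.444

α = 0.444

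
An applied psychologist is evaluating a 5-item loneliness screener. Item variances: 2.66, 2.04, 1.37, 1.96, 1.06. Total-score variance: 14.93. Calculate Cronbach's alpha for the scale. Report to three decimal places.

Cronbach's alpha = 0.489

Σσᵢ² = 2.66 + 2.04 + 1.37 + 1.96 + 1.06 = 9.09
α = (k/(k−1))·(1 − Σσᵢ²/σ²_T) = (5/4)·(1 − 9.09/14.93) = 0.489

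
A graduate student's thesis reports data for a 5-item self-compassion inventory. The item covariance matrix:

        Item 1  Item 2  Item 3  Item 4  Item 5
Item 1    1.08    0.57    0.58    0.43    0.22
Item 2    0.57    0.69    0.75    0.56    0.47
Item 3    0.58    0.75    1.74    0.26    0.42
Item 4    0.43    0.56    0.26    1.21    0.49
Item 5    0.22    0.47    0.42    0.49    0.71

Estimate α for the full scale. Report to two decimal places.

α = 0.80

Σσᵢ² = 1.08 + 0.69 + 1.74 + 1.21 + 0.71 = 5.43
Sum of off-diagonal covariances = 4.75
Var(T) = 5.43 + 2 × 4.75 = 14.93
α = (k/(k−1))·(1 − Σσᵢ²/Var(T)) = (5/4)·(1 − 5.43/14.93) = 0.80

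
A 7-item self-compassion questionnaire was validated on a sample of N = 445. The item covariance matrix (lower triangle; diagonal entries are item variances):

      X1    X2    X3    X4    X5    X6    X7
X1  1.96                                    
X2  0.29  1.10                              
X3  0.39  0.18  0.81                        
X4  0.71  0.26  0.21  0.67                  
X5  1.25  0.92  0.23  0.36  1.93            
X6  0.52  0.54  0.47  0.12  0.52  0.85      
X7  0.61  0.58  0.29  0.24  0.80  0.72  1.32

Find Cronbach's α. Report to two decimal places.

Cronbach's α = 0.82

Σσ²ᵢ = 1.96 + 1.10 + 0.81 + 0.67 + 1.93 + 0.85 + 1.32 = 8.64
Sum of the distinct covariances = 10.21
σ²_total = 8.64 + 2 × 10.21 = 29.06
α = (k/(k−1))·(1 − Σσ²ᵢ/σ²_total) = (7/6)·(1 − 8.64/29.06) = 0.82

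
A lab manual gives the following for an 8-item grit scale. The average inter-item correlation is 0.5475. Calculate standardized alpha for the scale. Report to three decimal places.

standardized alpha = 0.906

Standardized α = k·r̄ / (1 + (k−1)·r̄) = 8 × 0.5475 / (1 + 7 × 0.5475)
  = 4.3800 / 4.8325 = 0.906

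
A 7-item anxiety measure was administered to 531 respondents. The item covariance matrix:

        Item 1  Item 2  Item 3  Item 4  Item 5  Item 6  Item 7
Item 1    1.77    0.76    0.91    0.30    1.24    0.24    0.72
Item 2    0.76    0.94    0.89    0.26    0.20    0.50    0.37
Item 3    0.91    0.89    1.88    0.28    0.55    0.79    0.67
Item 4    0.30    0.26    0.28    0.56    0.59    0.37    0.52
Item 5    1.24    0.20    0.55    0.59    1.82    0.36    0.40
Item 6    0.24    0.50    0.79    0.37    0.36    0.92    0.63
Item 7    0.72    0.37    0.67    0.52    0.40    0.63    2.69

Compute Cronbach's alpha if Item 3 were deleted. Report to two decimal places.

α = 0.76

Remaining items: Item 1, Item 2, Item 4, Item 5, Item 6, Item 7 (k = 6).
ΣVar(i) = 1.77 + 0.94 + 0.56 + 1.82 + 0.92 + 2.69 = 8.70
total variance = 8.70 + 2 × 7.46 = 23.62
α (item deleted) = (6/5)·(1 − 8.70/23.62) = 0.76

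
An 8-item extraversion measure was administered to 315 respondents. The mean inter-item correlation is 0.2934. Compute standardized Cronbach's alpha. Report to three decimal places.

standardized Cronbach's alpha = 0.769

Standardized α = k·r̄ / (1 + (k−1)·r̄) = 8 × 0.2934 / (1 + 7 × 0.2934)
  = 2.3472 / 3.0538 = 0.769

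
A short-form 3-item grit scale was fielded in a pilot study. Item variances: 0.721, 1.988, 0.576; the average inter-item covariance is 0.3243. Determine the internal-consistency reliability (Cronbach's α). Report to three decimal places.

ΣVar(i) = 0.721 + 1.988 + 0.576 = 3.285
Sum of the 3 distinct covariances = 3 × 0.3243 = 0.9729
σ²_T = ΣVar(i) + 2·Σcov = 3.285 + 2 × 0.9729 = 5.2308
α = (3/2)·(1 − 3.285/5.2308) = 0.558

Cronbach's α = 0.558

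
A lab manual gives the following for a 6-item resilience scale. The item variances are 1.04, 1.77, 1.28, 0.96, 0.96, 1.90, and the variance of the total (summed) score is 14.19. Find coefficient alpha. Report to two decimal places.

ΣVar(i) = 1.04 + 1.77 + 1.28 + 0.96 + 0.96 + 1.90 = 7.91
α = (k/(k−1))·(1 − ΣVar(i)/σ²_total) = (6/5)·(1 − 7.91/14.19) = 0.53

coefficient alpha = 0.53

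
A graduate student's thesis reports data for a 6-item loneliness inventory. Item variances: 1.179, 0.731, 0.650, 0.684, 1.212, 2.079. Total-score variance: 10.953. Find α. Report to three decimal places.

α = 0.484

Σσ²ᵢ = 1.179 + 0.731 + 0.650 + 0.684 + 1.212 + 2.079 = 6.535
α = (k/(k−1))·(1 − Σσ²ᵢ/Var(T)) = (6/5)·(1 − 6.535/10.953) = 0.484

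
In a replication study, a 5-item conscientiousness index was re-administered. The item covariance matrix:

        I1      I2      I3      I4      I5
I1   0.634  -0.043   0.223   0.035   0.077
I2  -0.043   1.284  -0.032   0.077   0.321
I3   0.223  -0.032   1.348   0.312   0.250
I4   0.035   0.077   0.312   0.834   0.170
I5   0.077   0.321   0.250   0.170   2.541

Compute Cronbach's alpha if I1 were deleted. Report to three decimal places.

Cronbach's alpha = 0.357

Remaining items: I2, I3, I4, I5 (k = 4).
sum of item variances = 1.284 + 1.348 + 0.834 + 2.541 = 6.007
σ²_total = 6.007 + 2 × 1.098 = 8.203
α (item deleted) = (4/3)·(1 − 6.007/8.203) = 0.357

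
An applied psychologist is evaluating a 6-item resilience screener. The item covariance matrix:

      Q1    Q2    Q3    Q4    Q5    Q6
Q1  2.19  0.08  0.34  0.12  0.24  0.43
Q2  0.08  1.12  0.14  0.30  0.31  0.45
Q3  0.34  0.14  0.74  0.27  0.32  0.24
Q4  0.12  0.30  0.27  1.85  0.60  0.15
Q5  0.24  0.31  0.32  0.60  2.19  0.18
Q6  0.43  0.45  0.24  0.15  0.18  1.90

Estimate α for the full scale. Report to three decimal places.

Σσᵢ² = 2.19 + 1.12 + 0.74 + 1.85 + 2.19 + 1.90 = 9.99
Sum of the distinct covariances = 4.17
σ²_total = 9.99 + 2 × 4.17 = 18.33
α = (k/(k−1))·(1 − Σσᵢ²/σ²_total) = (6/5)·(1 − 9.99/18.33) = 0.546

α = 0.546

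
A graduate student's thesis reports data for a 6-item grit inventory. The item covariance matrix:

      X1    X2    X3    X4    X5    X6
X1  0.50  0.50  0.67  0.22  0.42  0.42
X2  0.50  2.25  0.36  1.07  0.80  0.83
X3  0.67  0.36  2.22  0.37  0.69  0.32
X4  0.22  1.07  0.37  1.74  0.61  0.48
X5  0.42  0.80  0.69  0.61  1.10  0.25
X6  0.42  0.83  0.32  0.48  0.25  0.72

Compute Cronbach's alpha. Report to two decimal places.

ΣVar(i) = 0.50 + 2.25 + 2.22 + 1.74 + 1.10 + 0.72 = 8.53
Σ_{i<j} σ_ij = 8.01
σ²_T = 8.53 + 2 × 8.01 = 24.55
α = (k/(k−1))·(1 − ΣVar(i)/σ²_T) = (6/5)·(1 − 8.53/24.55) = 0.78

Cronbach's alpha = 0.78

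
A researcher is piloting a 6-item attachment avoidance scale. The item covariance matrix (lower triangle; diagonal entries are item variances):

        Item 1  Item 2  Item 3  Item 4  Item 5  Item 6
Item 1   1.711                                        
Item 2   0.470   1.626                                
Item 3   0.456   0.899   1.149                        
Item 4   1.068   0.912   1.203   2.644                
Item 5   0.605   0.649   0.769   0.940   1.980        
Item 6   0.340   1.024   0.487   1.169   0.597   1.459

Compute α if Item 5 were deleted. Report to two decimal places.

Remaining items: Item 1, Item 2, Item 3, Item 4, Item 6 (k = 5).
ΣVar(i) = 1.711 + 1.626 + 1.149 + 2.644 + 1.459 = 8.589
Var(T) = 8.589 + 2 × 8.028 = 24.645
α (item deleted) = (5/4)·(1 − 8.589/24.645) = 0.81

α = 0.81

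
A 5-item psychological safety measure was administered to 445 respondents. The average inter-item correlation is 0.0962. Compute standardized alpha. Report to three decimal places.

standardized alpha = 0.347

Standardized α = k·r̄ / (1 + (k−1)·r̄) = 5 × 0.0962 / (1 + 4 × 0.0962)
  = 0.4810 / 1.3848 = 0.347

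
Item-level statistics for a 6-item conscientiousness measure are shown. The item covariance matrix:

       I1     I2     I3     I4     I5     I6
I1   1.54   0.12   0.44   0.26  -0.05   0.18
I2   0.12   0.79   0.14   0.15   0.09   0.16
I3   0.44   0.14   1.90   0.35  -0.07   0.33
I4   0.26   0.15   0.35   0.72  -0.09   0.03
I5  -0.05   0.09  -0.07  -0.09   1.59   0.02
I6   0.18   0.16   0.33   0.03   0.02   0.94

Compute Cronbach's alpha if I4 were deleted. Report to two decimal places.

Remaining items: I1, I2, I3, I5, I6 (k = 5).
ΣVar(i) = 1.54 + 0.79 + 1.90 + 1.59 + 0.94 = 6.76
total variance = 6.76 + 2 × 1.36 = 9.48
α (item deleted) = (5/4)·(1 − 6.76/9.48) = 0.36

Cronbach's alpha = 0.36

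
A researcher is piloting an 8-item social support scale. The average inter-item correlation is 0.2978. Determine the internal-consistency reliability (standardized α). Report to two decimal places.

standardized α = 0.77

Standardized α = k·r̄ / (1 + (k−1)·r̄) = 8 × 0.2978 / (1 + 7 × 0.2978)
  = 2.3824 / 3.0846 = 0.77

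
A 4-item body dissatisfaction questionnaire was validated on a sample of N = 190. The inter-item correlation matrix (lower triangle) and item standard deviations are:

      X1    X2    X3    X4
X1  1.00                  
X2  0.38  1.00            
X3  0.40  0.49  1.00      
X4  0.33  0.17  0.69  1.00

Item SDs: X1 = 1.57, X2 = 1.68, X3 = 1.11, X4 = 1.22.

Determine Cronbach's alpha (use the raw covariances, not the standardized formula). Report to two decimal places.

Σσ²ᵢ = 1.57² + 1.68² + 1.11² + 1.22² = 8.0078
Covariances σ_ij = r_ij · s_i · s_j:
  σ(X1,X2) = 0.38 × 1.57 × 1.68 = 1.0023
  σ(X1,X3) = 0.40 × 1.57 × 1.11 = 0.6971
  σ(X1,X4) = 0.33 × 1.57 × 1.22 = 0.6321
  σ(X2,X3) = 0.49 × 1.68 × 1.11 = 0.9138
  σ(X2,X4) = 0.17 × 1.68 × 1.22 = 0.3484
  σ(X3,X4) = 0.69 × 1.11 × 1.22 = 0.9344
σ²_T = Σσ²ᵢ + 2·Σσ_ij = 8.0078 + 2 × 4.5281 = 17.0640
α = (4/3)·(1 − 8.0078/17.0640) = 0.71

α = 0.71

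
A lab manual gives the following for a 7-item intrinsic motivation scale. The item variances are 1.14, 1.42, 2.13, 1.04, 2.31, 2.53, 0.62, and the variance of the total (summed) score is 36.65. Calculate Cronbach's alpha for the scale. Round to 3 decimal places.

sum of item variances = 1.14 + 1.42 + 2.13 + 1.04 + 2.31 + 2.53 + 0.62 = 11.19
α = (k/(k−1))·(1 − sum of item variances/total variance) = (7/6)·(1 − 11.19/36.65) = 0.810

α = 0.810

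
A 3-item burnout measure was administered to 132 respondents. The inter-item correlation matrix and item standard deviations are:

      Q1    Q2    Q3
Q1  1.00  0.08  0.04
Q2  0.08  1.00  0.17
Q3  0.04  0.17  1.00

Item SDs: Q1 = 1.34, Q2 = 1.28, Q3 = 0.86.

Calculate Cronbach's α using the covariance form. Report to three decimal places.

α = 0.226

Σσ²ᵢ = 1.34² + 1.28² + 0.86² = 4.1736
Covariances σ_ij = r_ij · s_i · s_j:
  σ(Q1,Q2) = 0.08 × 1.34 × 1.28 = 0.1372
  σ(Q1,Q3) = 0.04 × 1.34 × 0.86 = 0.0461
  σ(Q2,Q3) = 0.17 × 1.28 × 0.86 = 0.1871
σ²_T = Σσ²ᵢ + 2·Σσ_ij = 4.1736 + 2 × 0.3704 = 4.9144
α = (3/2)·(1 − 4.1736/4.9144) = 0.226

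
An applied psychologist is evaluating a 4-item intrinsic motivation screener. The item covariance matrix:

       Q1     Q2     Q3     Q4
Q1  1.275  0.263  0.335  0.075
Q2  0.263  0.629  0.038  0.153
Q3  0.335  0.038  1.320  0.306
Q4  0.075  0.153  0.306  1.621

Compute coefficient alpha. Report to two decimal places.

α = 0.43

Σσᵢ² = 1.275 + 0.629 + 1.320 + 1.621 = 4.845
Sum of the distinct covariances = 1.170
σ²_T = 4.845 + 2 × 1.170 = 7.185
α = (k/(k−1))·(1 − Σσᵢ²/σ²_T) = (4/3)·(1 − 4.845/7.185) = 0.43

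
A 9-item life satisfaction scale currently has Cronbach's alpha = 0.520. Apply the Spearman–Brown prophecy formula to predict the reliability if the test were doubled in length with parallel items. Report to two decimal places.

Length factor m = 2
α' = m·α / (1 + (m−1)·α)
   = 2 × 0.520 / (1 + (2 − 1) × 0.520)
   = 1.0400 / 1.5200 = 0.68

predicted reliability = 0.68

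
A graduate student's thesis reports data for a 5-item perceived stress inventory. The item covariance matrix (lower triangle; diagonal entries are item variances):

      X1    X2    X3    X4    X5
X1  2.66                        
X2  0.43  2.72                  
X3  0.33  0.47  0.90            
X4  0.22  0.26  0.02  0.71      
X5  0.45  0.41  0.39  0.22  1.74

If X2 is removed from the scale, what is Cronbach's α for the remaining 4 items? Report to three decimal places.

Cronbach's α = 0.469

Remaining items: X1, X3, X4, X5 (k = 4).
Σσᵢ² = 2.66 + 0.90 + 0.71 + 1.74 = 6.01
total variance = 6.01 + 2 × 1.63 = 9.27
α (item deleted) = (4/3)·(1 − 6.01/9.27) = 0.469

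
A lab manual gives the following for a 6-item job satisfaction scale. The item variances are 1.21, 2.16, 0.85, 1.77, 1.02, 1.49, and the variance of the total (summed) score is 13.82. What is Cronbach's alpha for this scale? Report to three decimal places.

Cronbach's alpha = 0.462

Σσᵢ² = 1.21 + 2.16 + 0.85 + 1.77 + 1.02 + 1.49 = 8.50
α = (k/(k−1))·(1 − Σσᵢ²/Var(T)) = (6/5)·(1 − 8.50/13.82) = 0.462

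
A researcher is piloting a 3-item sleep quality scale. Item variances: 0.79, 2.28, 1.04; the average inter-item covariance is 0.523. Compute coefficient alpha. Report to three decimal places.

sum of item variances = 0.79 + 2.28 + 1.04 = 4.11
Sum of the 3 distinct covariances = 3 × 0.523 = 1.569
Var(T) = sum of item variances + 2·Σcov = 4.11 + 2 × 1.569 = 7.248
α = (3/2)·(1 − 4.11/7.248) = 0.649

α = 0.649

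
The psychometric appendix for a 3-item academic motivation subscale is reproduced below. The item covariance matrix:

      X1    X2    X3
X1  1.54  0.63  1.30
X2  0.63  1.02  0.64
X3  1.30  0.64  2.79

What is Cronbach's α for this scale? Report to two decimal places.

α = 0.73

ΣVar(i) = 1.54 + 1.02 + 2.79 = 5.35
Σ_{i<j} σ_ij = 2.57
σ²_total = 5.35 + 2 × 2.57 = 10.49
α = (k/(k−1))·(1 − ΣVar(i)/σ²_total) = (3/2)·(1 − 5.35/10.49) = 0.73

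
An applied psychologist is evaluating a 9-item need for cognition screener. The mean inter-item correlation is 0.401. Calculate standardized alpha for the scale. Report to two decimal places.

Standardized α = k·r̄ / (1 + (k−1)·r̄) = 9 × 0.401 / (1 + 8 × 0.401)
  = 3.6090 / 4.2080 = 0.86

standardized alpha = 0.86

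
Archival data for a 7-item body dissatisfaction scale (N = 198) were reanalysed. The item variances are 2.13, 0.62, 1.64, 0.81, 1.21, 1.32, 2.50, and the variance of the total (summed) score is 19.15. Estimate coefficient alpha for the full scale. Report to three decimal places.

α = 0.543

sum of item variances = 2.13 + 0.62 + 1.64 + 0.81 + 1.21 + 1.32 + 2.50 = 10.23
α = (k/(k−1))·(1 − sum of item variances/total variance) = (7/6)·(1 − 10.23/19.15) = 0.543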